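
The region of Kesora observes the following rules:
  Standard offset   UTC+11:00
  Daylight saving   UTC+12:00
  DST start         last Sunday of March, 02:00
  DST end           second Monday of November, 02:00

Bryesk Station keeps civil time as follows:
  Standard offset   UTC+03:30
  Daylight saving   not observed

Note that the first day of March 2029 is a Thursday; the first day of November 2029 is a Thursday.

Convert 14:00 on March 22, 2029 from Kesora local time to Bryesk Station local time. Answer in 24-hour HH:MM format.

1 March 2029 is a Thursday, so Sundays fall on 4, 11, 18, 25; the last is March 25.
1 November 2029 is a Thursday, so the first Monday is November 5 and the second is November 12.
March 22, 2029 is outside the daylight-saving period (25 March – 12 November), so Kesora is on standard time, UTC+11:00.
14:00 Kesora − 11h = 03:00 UTC.
Bryesk Station stays on UTC+03:30 all year.
03:00 UTC + 3h30m = 06:30 Bryesk Station.

06:30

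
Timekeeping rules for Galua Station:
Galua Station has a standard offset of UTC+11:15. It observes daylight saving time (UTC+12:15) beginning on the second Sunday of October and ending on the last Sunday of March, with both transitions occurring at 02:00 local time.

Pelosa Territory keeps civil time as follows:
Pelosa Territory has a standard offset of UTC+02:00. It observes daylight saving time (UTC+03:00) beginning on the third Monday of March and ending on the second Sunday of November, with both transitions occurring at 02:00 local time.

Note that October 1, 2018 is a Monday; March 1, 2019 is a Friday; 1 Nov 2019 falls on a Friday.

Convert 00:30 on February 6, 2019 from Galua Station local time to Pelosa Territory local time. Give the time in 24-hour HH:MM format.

1 October 2018 is a Monday, so the first Sunday is October 7 and the second is October 14.
1 March 2019 is a Friday, so Sundays fall on 3, 10, 17, 24, 31; the last is March 31.
February 6, 2019 falls between 14 October 2018 and 31 March 2019, so daylight saving is in effect and Galua Station is at UTC+12:15.
00:30 Galua Station − 12h15m = 12:15 UTC (rolling into the previous day, 5 February 2019).
1 March 2019 is a Friday, so the first Monday is March 4 and the third is March 18.
1 November 2019 is a Friday, so the first Sunday is November 3 and the second is November 10.
At the standard offset (UTC+02:00), 12:15 UTC + 2h = 14:15 Pelosa Territory standard time.
Daylight saving runs 18 March – 10 November; the standard-time date in Pelosa Territory, February 5, 2019, is outside that window, so Pelosa Territory is on standard time at UTC+02:00.
12:15 UTC + 2h = 14:15 Pelosa Territory.

14:15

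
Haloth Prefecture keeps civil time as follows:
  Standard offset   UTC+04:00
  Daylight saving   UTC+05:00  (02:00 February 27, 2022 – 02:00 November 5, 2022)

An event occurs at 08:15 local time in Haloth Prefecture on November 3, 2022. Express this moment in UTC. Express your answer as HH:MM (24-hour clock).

November 3, 2022 lies within the daylight-saving period (27 February – 5 November), so Haloth Prefecture is on daylight time, UTC+05:00.
08:15 local − 5h = 03:15 UTC.

03:15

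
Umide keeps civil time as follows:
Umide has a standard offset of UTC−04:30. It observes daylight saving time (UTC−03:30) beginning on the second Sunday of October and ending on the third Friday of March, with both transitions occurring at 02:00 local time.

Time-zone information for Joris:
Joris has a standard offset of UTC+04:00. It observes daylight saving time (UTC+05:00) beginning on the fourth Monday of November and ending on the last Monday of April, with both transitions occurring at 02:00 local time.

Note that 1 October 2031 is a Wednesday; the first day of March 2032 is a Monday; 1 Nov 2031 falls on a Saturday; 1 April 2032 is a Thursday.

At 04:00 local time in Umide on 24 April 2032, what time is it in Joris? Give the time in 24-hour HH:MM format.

1 October 2031 is a Wednesday, so the first Sunday is October 5 and the second is October 12.
1 March 2032 is a Monday, so the first Friday is March 5 and the third is March 19.
24 April 2032 does not fall between 12 October 2031 and 19 March 2032, so daylight saving is not in effect and Umide is at UTC−04:30.
04:00 Umide + 4h30m = 08:30 UTC.
1 November 2031 is a Saturday, so the first Monday is November 3 and the fourth is November 24.
1 April 2032 is a Thursday, so Mondays fall on 5, 12, 19, 26; the last is April 26.
At the standard offset (UTC+04:00), 08:30 UTC + 4h = 12:30 Joris standard time.
The standard-time date in Joris, 24 April 2032, lies within the daylight-saving period (24 November 2031 – 26 April 2032), so Joris is on daylight time, UTC+05:00.
08:30 UTC + 5h = 13:30 Joris.

13:30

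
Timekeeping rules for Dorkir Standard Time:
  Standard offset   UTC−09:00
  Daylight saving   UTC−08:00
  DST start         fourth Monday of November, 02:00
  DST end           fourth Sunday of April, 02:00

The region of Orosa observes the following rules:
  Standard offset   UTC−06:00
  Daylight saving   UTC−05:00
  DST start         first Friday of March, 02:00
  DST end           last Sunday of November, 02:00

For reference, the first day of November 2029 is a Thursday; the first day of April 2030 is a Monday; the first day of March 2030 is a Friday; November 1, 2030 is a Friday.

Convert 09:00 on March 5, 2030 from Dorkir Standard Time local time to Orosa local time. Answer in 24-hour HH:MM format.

1 November 2029 is a Thursday, so the first Monday is November 5 and the fourth is November 26.
1 April 2030 is a Monday, so the first Sunday is April 7 and the fourth is April 28.
Daylight saving runs 26 November 2029 – 28 April 2030; March 5, 2030 is inside that window, so Dorkir Standard Time is at UTC−08:00.
09:00 Dorkir Standard Time + 8h = 17:00 UTC.
1 March 2030 is a Friday, so the first Friday is March 1.
1 November 2030 is a Friday, so Sundays fall on 3, 10, 17, 24; the last is November 24.
At the standard offset (UTC−06:00), 17:00 UTC − 6h = 11:00 Orosa standard time.
Daylight saving runs 1 March – 24 November; the standard-time date in Orosa, March 5, 2030, is inside that window, so Orosa is at UTC−05:00.
17:00 UTC − 5h = 12:00 Orosa.

12:00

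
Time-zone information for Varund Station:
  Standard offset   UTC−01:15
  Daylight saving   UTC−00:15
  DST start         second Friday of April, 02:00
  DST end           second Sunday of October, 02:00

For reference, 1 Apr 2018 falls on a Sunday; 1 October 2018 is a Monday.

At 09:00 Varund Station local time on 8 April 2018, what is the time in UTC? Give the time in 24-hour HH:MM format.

1 April 2018 is a Sunday, so the first Friday is April 6 and the second is April 13.
1 October 2018 is a Monday, so the first Sunday is October 7 and the second is October 14.
8 April 2018 is outside the daylight-saving period (13 April – 14 October), so Varund Station is on standard time, UTC−01:15.
09:00 local + 1h15m = 10:15 UTC.

10:15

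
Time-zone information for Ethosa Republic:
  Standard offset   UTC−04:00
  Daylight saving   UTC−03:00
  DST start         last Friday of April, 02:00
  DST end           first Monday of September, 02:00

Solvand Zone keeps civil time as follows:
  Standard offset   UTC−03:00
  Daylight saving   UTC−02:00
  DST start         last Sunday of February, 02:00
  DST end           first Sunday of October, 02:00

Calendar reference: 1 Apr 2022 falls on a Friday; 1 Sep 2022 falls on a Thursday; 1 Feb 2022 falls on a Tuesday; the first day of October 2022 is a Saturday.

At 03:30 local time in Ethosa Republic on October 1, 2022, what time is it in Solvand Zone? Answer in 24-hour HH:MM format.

05:30

1 April 2022 is a Friday, so Fridays fall on 1, 8, 15, 22, 29; the last is April 29.
1 September 2022 is a Thursday, so the first Monday is September 5.
October 1, 2022 is outside the daylight-saving period (29 April – 5 September), so Ethosa Republic is on standard time, UTC−04:00.
03:30 Ethosa Republic + 4h = 07:30 UTC.
1 February 2022 is a Tuesday, so Sundays fall on 6, 13, 20, 27; the last is February 27.
1 October 2022 is a Saturday, so the first Sunday is October 2.
At the standard offset (UTC−03:00), 07:30 UTC − 3h = 04:30 Solvand Zone standard time.
The standard-time date in Solvand Zone, October 1, 2022, lies within the daylight-saving period (27 February – 2 October), so Solvand Zone is on daylight time, UTC−02:00.
07:30 UTC − 2h = 05:30 Solvand Zone.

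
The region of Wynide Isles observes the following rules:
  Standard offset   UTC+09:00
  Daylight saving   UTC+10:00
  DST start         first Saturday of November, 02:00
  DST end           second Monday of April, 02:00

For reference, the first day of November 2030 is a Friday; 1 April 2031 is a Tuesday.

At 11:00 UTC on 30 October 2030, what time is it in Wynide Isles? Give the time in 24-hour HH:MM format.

20:00

1 November 2030 is a Friday, so the first Saturday is November 2.
1 April 2031 is a Tuesday, so the first Monday is April 7 and the second is April 14.
At the standard offset (UTC+09:00), 11:00 UTC + 9h = 20:00 Wynide Isles standard time.
The standard-time date in Wynide Isles, 30 October 2030, does not fall between 2 November 2030 and 14 April 2031, so daylight saving is not in effect and Wynide Isles is at UTC+09:00.
11:00 UTC + 9h = 20:00 local.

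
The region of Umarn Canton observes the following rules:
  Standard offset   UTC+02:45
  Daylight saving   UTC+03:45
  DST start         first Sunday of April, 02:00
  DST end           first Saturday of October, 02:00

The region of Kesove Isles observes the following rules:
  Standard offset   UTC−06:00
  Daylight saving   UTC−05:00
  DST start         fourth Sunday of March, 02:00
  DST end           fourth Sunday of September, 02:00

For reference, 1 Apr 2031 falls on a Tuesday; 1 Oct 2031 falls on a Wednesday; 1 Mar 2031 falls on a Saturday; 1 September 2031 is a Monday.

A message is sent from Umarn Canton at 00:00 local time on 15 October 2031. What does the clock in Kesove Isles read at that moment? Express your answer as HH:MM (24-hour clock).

1 April 2031 is a Tuesday, so the first Sunday is April 6.
1 October 2031 is a Wednesday, so the first Saturday is October 4.
15 October 2031 is outside the daylight-saving period (6 April – 4 October), so Umarn Canton is on standard time, UTC+02:45.
00:00 Umarn Canton − 2h45m = 21:15 UTC (rolling into the previous day, 14 October 2031).
1 March 2031 is a Saturday, so the first Sunday is March 2 and the fourth is March 23.
1 September 2031 is a Monday, so the first Sunday is September 7 and the fourth is September 28.
At the standard offset (UTC−06:00), 21:15 UTC − 6h = 15:15 Kesove Isles standard time.
The standard-time date in Kesove Isles, 14 October 2031, does not fall between 23 March and 28 September, so daylight saving is not in effect and Kesove Isles is at UTC−06:00.
21:15 UTC − 6h = 15:15 Kesove Isles.

15:15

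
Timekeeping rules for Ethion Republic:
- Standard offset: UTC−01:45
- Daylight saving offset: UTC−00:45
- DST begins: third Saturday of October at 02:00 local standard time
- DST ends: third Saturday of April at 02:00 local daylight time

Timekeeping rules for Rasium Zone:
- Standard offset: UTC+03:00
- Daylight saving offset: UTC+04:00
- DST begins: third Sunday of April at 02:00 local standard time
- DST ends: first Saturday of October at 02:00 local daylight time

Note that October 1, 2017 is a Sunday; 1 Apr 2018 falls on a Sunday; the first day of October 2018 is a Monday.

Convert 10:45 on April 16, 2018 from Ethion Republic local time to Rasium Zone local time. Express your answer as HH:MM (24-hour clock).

1 October 2017 is a Sunday, so the first Saturday is October 7 and the third is October 21.
1 April 2018 is a Sunday, so the first Saturday is April 7 and the third is April 21.
April 16, 2018 lies within the daylight-saving period (21 October 2017 – 21 April 2018), so Ethion Republic is on daylight time, UTC−00:45.
10:45 Ethion Republic + 0h45m = 11:30 UTC.
1 April 2018 is a Sunday, so the first Sunday is April 1 and the third is April 15.
1 October 2018 is a Monday, so the first Saturday is October 6.
At the standard offset (UTC+03:00), 11:30 UTC + 3h = 14:30 Rasium Zone standard time.
Daylight saving runs 15 April – 6 October; the standard-time date in Rasium Zone, April 16, 2018, is inside that window, so Rasium Zone is at UTC+04:00.
11:30 UTC + 4h = 15:30 Rasium Zone.

15:30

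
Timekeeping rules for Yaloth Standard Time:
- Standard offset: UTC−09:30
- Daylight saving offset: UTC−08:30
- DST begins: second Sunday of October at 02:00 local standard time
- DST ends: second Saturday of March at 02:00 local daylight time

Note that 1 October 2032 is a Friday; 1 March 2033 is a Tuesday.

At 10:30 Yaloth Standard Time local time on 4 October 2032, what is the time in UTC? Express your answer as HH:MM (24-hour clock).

20:00

1 October 2032 is a Friday, so the first Sunday is October 3 and the second is October 10.
1 March 2033 is a Tuesday, so the first Saturday is March 5 and the second is March 12.
Daylight saving runs 10 October 2032 – 12 March 2033; 4 October 2032 is outside that window, so Yaloth Standard Time is on standard time at UTC−09:30.
10:30 local + 9h30m = 20:00 UTC.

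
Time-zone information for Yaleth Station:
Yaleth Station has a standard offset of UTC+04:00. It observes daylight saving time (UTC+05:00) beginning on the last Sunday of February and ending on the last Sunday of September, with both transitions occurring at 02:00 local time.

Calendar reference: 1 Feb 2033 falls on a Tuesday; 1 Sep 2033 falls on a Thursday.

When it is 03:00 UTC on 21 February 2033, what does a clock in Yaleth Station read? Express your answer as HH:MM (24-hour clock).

07:00

1 February 2033 is a Tuesday, so Sundays fall on 6, 13, 20, 27; the last is February 27.
1 September 2033 is a Thursday, so Sundays fall on 4, 11, 18, 25; the last is September 25.
At the standard offset (UTC+04:00), 03:00 UTC + 4h = 07:00 Yaleth Station standard time.
The standard-time date in Yaleth Station, 21 February 2033, is outside the daylight-saving period (27 February – 25 September), so Yaleth Station is on standard time, UTC+04:00.
03:00 UTC + 4h = 07:00 local.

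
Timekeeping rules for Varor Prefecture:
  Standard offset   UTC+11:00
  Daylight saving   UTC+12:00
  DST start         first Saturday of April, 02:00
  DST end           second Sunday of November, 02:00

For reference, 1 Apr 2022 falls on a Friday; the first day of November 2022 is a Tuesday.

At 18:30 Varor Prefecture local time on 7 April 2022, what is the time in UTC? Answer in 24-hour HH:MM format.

1 April 2022 is a Friday, so the first Saturday is April 2.
1 November 2022 is a Tuesday, so the first Sunday is November 6 and the second is November 13.
7 April 2022 lies within the daylight-saving period (2 April – 13 November), so Varor Prefecture is on daylight time, UTC+12:00.
18:30 local − 12h = 06:30 UTC.

06:30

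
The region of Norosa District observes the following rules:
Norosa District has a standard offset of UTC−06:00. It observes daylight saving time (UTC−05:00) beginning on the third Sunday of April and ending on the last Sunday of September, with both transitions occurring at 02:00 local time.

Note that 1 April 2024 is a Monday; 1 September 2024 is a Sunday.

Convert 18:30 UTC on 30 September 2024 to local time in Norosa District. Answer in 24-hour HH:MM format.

1 April 2024 is a Monday, so the first Sunday is April 7 and the third is April 21.
1 September 2024 is a Sunday, so Sundays fall on 1, 8, 15, 22, 29; the last is September 29.
At the standard offset (UTC−06:00), 18:30 UTC − 6h = 12:30 Norosa District standard time.
The standard-time date in Norosa District, 30 September 2024, does not fall between 21 April and 29 September, so daylight saving is not in effect and Norosa District is at UTC−06:00.
18:30 UTC − 6h = 12:30 local.

12:30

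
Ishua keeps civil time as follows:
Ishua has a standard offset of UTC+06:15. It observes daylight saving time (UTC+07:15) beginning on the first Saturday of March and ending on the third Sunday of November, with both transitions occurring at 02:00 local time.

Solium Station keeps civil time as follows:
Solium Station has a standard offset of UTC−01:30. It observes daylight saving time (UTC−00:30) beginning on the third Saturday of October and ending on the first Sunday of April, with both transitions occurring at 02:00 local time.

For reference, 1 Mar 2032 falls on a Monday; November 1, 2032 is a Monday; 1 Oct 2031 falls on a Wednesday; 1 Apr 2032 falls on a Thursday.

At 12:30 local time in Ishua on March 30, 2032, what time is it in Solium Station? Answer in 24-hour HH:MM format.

1 March 2032 is a Monday, so the first Saturday is March 6.
1 November 2032 is a Monday, so the first Sunday is November 7 and the third is November 21.
Daylight saving runs 6 March – 21 November; March 30, 2032 is inside that window, so Ishua is at UTC+07:15.
12:30 Ishua − 7h15m = 05:15 UTC.
1 October 2031 is a Wednesday, so the first Saturday is October 4 and the third is October 18.
1 April 2032 is a Thursday, so the first Sunday is April 4.
At the standard offset (UTC−01:30), 05:15 UTC − 1h30m = 03:45 Solium Station standard time.
The standard-time date in Solium Station, March 30, 2032, falls between 18 October 2031 and 4 April 2032, so daylight saving is in effect and Solium Station is at UTC−00:30.
05:15 UTC − 0h30m = 04:45 Solium Station.

04:45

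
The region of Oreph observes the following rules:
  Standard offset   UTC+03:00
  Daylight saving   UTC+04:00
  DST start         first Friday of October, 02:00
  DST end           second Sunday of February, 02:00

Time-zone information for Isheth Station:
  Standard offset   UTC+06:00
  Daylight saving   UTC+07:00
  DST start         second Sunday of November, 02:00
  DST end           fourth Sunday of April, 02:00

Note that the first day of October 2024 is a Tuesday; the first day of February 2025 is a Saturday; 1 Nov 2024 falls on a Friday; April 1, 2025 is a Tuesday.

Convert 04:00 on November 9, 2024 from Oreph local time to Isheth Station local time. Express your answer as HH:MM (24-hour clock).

06:00

1 October 2024 is a Tuesday, so the first Friday is October 4.
1 February 2025 is a Saturday, so the first Sunday is February 2 and the second is February 9.
November 9, 2024 falls between 4 October 2024 and 9 February 2025, so daylight saving is in effect and Oreph is at UTC+04:00.
04:00 Oreph − 4h = 00:00 UTC.
1 November 2024 is a Friday, so the first Sunday is November 3 and the second is November 10.
1 April 2025 is a Tuesday, so the first Sunday is April 6 and the fourth is April 27.
At the standard offset (UTC+06:00), 00:00 UTC + 6h = 06:00 Isheth Station standard time.
The standard-time date in Isheth Station, November 9, 2024, does not fall between 10 November 2024 and 27 April 2025, so daylight saving is not in effect and Isheth Station is at UTC+06:00.
00:00 UTC + 6h = 06:00 Isheth Station.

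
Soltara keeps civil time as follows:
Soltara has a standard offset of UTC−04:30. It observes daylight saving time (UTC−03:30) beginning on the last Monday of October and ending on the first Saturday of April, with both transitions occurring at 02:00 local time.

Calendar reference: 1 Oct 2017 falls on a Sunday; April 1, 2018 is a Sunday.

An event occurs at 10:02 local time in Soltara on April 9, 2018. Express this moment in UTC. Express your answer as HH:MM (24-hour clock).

1 October 2017 is a Sunday, so Mondays fall on 2, 9, 16, 23, 30; the last is October 30.
1 April 2018 is a Sunday, so the first Saturday is April 7.
April 9, 2018 does not fall between 30 October 2017 and 7 April 2018, so daylight saving is not in effect and Soltara is at UTC−04:30.
10:02 local + 4h30m = 14:32 UTC.

14:32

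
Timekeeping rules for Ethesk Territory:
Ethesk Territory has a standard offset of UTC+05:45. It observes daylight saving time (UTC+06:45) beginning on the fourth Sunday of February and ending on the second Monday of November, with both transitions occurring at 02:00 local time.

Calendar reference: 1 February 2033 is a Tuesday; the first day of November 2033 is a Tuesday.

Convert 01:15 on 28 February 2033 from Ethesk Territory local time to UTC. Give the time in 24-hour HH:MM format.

18:30

1 February 2033 is a Tuesday, so the first Sunday is February 6 and the fourth is February 27.
1 November 2033 is a Tuesday, so the first Monday is November 7 and the second is November 14.
28 February 2033 lies within the daylight-saving period (27 February – 14 November), so Ethesk Territory is on daylight time, UTC+06:45.
01:15 local − 6h45m = 18:30 UTC (rolling into the previous day, 27 February 2033).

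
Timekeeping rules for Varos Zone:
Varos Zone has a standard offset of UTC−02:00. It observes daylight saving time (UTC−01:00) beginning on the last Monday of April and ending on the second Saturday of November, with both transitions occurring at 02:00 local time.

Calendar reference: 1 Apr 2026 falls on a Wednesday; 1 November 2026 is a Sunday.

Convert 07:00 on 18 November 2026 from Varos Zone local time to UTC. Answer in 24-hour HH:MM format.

09:00

1 April 2026 is a Wednesday, so Mondays fall on 6, 13, 20, 27; the last is April 27.
1 November 2026 is a Sunday, so the first Saturday is November 7 and the second is November 14.
Daylight saving runs 27 April – 14 November; 18 November 2026 is outside that window, so Varos Zone is on standard time at UTC−02:00.
07:00 local + 2h = 09:00 UTC.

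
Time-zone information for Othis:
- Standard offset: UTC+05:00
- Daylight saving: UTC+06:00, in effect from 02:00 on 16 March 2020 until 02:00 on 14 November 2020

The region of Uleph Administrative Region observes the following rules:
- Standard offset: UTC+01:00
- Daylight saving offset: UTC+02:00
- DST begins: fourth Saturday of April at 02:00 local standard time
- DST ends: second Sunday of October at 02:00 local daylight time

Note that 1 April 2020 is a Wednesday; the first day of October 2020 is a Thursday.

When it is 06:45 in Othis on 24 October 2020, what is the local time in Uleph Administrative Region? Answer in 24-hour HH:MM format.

24 October 2020 lies within the daylight-saving period (16 March – 14 November), so Othis is on daylight time, UTC+06:00.
06:45 Othis − 6h = 00:45 UTC.
1 April 2020 is a Wednesday, so the first Saturday is April 4 and the fourth is April 25.
1 October 2020 is a Thursday, so the first Sunday is October 4 and the second is October 11.
At the standard offset (UTC+01:00), 00:45 UTC + 1h = 01:45 Uleph Administrative Region standard time.
The standard-time date in Uleph Administrative Region, 24 October 2020, does not fall between 25 April and 11 October, so daylight saving is not in effect and Uleph Administrative Region is at UTC+01:00.
00:45 UTC + 1h = 01:45 Uleph Administrative Region.

01:45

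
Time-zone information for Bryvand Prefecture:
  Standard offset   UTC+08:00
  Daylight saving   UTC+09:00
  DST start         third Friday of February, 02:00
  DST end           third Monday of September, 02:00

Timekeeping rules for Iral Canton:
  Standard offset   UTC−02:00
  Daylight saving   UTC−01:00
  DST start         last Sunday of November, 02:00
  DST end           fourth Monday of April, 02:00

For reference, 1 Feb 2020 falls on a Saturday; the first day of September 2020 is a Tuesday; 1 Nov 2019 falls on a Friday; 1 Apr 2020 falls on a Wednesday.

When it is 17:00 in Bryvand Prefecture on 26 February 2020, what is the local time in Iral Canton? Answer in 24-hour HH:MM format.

07:00

1 February 2020 is a Saturday, so the first Friday is February 7 and the third is February 21.
1 September 2020 is a Tuesday, so the first Monday is September 7 and the third is September 21.
26 February 2020 falls between 21 February and 21 September, so daylight saving is in effect and Bryvand Prefecture is at UTC+09:00.
17:00 Bryvand Prefecture − 9h = 08:00 UTC.
1 November 2019 is a Friday, so Sundays fall on 3, 10, 17, 24; the last is November 24.
1 April 2020 is a Wednesday, so the first Monday is April 6 and the fourth is April 27.
At the standard offset (UTC−02:00), 08:00 UTC − 2h = 06:00 Iral Canton standard time.
The standard-time date in Iral Canton, 26 February 2020, lies within the daylight-saving period (24 November 2019 – 27 April 2020), so Iral Canton is on daylight time, UTC−01:00.
08:00 UTC − 1h = 07:00 Iral Canton.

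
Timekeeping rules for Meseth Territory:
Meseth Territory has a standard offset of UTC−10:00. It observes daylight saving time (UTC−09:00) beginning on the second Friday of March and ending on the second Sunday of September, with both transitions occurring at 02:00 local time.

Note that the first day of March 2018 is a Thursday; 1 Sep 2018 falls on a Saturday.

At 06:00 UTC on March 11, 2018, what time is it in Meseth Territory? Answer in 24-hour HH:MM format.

1 March 2018 is a Thursday, so the first Friday is March 2 and the second is March 9.
1 September 2018 is a Saturday, so the first Sunday is September 2 and the second is September 9.
At the standard offset (UTC−10:00), 06:00 UTC − 10h = 20:00 Meseth Territory standard time (rolling into the previous day, 10 March 2018).
Daylight saving runs 9 March – 9 September; the standard-time date in Meseth Territory, March 10, 2018, is inside that window, so Meseth Territory is at UTC−09:00.
06:00 UTC − 9h = 21:00 local (rolling into the previous day, 10 March 2018).

21:00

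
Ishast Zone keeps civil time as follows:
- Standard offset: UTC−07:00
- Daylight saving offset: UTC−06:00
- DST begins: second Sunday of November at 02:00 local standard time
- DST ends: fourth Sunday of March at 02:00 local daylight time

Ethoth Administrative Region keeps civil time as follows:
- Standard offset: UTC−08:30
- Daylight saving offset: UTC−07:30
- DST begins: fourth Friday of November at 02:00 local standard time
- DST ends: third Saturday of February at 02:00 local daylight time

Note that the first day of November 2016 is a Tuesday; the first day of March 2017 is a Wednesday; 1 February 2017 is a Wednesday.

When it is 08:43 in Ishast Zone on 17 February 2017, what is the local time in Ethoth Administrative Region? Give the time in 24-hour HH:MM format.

07:13

1 November 2016 is a Tuesday, so the first Sunday is November 6 and the second is November 13.
1 March 2017 is a Wednesday, so the first Sunday is March 5 and the fourth is March 26.
17 February 2017 lies within the daylight-saving period (13 November 2016 – 26 March 2017), so Ishast Zone is on daylight time, UTC−06:00.
08:43 Ishast Zone + 6h = 14:43 UTC.
1 November 2016 is a Tuesday, so the first Friday is November 4 and the fourth is November 25.
1 February 2017 is a Wednesday, so the first Saturday is February 4 and the third is February 18.
At the standard offset (UTC−08:30), 14:43 UTC − 8h30m = 06:13 Ethoth Administrative Region standard time.
The standard-time date in Ethoth Administrative Region, 17 February 2017, lies within the daylight-saving period (25 November 2016 – 18 February 2017), so Ethoth Administrative Region is on daylight time, UTC−07:30.
14:43 UTC − 7h30m = 07:13 Ethoth Administrative Region.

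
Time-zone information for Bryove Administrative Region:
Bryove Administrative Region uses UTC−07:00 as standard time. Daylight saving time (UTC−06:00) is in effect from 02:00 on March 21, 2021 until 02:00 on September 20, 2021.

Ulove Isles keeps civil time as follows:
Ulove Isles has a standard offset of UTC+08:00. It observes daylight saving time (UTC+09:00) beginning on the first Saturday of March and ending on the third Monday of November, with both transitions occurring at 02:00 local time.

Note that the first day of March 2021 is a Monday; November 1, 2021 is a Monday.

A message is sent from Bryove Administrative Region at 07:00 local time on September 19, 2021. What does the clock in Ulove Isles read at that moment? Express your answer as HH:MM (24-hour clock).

September 19, 2021 lies within the daylight-saving period (21 March – 20 September), so Bryove Administrative Region is on daylight time, UTC−06:00.
07:00 Bryove Administrative Region + 6h = 13:00 UTC.
1 March 2021 is a Monday, so the first Saturday is March 6.
1 November 2021 is a Monday, so the first Monday is November 1 and the third is November 15.
At the standard offset (UTC+08:00), 13:00 UTC + 8h = 21:00 Ulove Isles standard time.
The standard-time date in Ulove Isles, September 19, 2021, falls between 6 March and 15 November, so daylight saving is in effect and Ulove Isles is at UTC+09:00.
13:00 UTC + 9h = 22:00 Ulove Isles.

22:00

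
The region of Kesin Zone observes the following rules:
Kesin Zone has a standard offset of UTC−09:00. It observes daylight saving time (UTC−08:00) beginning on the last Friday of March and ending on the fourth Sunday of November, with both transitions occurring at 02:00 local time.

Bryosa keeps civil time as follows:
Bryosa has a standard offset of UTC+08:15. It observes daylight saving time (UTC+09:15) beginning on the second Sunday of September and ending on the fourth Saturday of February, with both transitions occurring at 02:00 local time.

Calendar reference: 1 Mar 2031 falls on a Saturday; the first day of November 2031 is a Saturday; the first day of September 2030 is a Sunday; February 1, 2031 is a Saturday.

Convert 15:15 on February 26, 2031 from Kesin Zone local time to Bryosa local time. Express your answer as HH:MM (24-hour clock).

1 March 2031 is a Saturday, so Fridays fall on 7, 14, 21, 28; the last is March 28.
1 November 2031 is a Saturday, so the first Sunday is November 2 and the fourth is November 23.
Daylight saving runs 28 March – 23 November; February 26, 2031 is outside that window, so Kesin Zone is on standard time at UTC−09:00.
15:15 Kesin Zone + 9h = 00:15 UTC (rolling into the next day, 27 February 2031).
1 September 2030 is a Sunday, so the first Sunday is September 1 and the second is September 8.
1 February 2031 is a Saturday, so the first Saturday is February 1 and the fourth is February 22.
At the standard offset (UTC+08:15), 00:15 UTC + 8h15m = 08:30 Bryosa standard time.
Daylight saving runs 8 September 2030 – 22 February 2031; the standard-time date in Bryosa, February 27, 2031, is outside that window, so Bryosa is on standard time at UTC+08:15.
00:15 UTC + 8h15m = 08:30 Bryosa.

08:30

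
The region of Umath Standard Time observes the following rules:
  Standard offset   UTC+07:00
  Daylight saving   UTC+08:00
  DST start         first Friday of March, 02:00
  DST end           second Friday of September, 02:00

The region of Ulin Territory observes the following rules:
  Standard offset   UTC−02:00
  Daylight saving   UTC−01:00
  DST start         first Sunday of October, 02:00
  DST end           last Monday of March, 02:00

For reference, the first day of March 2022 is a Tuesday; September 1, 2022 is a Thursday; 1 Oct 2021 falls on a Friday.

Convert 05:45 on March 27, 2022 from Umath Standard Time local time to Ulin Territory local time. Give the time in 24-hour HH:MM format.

1 March 2022 is a Tuesday, so the first Friday is March 4.
1 September 2022 is a Thursday, so the first Friday is September 2 and the second is September 9.
Daylight saving runs 4 March – 9 September; March 27, 2022 is inside that window, so Umath Standard Time is at UTC+08:00.
05:45 Umath Standard Time − 8h = 21:45 UTC (rolling into the previous day, 26 March 2022).
1 October 2021 is a Friday, so the first Sunday is October 3.
1 March 2022 is a Tuesday, so Mondays fall on 7, 14, 21, 28; the last is March 28.
At the standard offset (UTC−02:00), 21:45 UTC − 2h = 19:45 Ulin Territory standard time.
The standard-time date in Ulin Territory, March 26, 2022, lies within the daylight-saving period (3 October 2021 – 28 March 2022), so Ulin Territory is on daylight time, UTC−01:00.
21:45 UTC − 1h = 20:45 Ulin Territory.

20:45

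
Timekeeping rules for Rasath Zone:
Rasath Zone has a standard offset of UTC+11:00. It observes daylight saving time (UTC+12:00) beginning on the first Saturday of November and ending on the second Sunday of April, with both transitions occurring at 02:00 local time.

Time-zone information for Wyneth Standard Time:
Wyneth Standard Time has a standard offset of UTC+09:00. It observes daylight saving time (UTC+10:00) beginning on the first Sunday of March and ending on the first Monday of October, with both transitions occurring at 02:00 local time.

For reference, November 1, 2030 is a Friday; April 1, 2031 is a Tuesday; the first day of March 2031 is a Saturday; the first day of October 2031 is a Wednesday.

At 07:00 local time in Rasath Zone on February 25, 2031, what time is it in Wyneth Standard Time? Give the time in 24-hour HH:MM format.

04:00

1 November 2030 is a Friday, so the first Saturday is November 2.
1 April 2031 is a Tuesday, so the first Sunday is April 6 and the second is April 13.
February 25, 2031 lies within the daylight-saving period (2 November 2030 – 13 April 2031), so Rasath Zone is on daylight time, UTC+12:00.
07:00 Rasath Zone − 12h = 19:00 UTC (rolling into the previous day, 24 February 2031).
1 March 2031 is a Saturday, so the first Sunday is March 2.
1 October 2031 is a Wednesday, so the first Monday is October 6.
At the standard offset (UTC+09:00), 19:00 UTC + 9h = 04:00 Wyneth Standard Time standard time (rolling into the next day, 25 February 2031).
The standard-time date in Wyneth Standard Time, February 25, 2031, is outside the daylight-saving period (2 March – 6 October), so Wyneth Standard Time is on standard time, UTC+09:00.
19:00 UTC + 9h = 04:00 Wyneth Standard Time (rolling into the next day, 25 February 2031).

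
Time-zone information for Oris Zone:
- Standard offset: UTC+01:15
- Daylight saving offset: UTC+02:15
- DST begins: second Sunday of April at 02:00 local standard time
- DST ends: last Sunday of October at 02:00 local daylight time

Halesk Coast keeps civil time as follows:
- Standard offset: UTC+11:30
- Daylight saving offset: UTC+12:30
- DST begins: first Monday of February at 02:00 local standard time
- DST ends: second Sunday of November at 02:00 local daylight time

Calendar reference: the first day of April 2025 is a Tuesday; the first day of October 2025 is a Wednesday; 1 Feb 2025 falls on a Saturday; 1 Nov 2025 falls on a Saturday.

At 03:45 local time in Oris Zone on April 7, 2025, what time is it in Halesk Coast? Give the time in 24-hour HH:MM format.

1 April 2025 is a Tuesday, so the first Sunday is April 6 and the second is April 13.
1 October 2025 is a Wednesday, so Sundays fall on 5, 12, 19, 26; the last is October 26.
Daylight saving runs 13 April – 26 October; April 7, 2025 is outside that window, so Oris Zone is on standard time at UTC+01:15.
03:45 Oris Zone − 1h15m = 02:30 UTC.
1 February 2025 is a Saturday, so the first Monday is February 3.
1 November 2025 is a Saturday, so the first Sunday is November 2 and the second is November 9.
At the standard offset (UTC+11:30), 02:30 UTC + 11h30m = 14:00 Halesk Coast standard time.
Daylight saving runs 3 February – 9 November; the standard-time date in Halesk Coast, April 7, 2025, is inside that window, so Halesk Coast is at UTC+12:30.
02:30 UTC + 12h30m = 15:00 Halesk Coast.

15:00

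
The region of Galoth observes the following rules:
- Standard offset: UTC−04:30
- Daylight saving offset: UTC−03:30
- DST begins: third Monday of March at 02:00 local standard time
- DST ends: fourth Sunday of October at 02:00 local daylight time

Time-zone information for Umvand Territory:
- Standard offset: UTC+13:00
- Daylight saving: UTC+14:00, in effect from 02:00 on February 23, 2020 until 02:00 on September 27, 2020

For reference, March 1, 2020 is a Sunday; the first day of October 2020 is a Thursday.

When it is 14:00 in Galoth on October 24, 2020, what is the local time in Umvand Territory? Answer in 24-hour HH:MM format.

06:30

1 March 2020 is a Sunday, so the first Monday is March 2 and the third is March 16.
1 October 2020 is a Thursday, so the first Sunday is October 4 and the fourth is October 25.
October 24, 2020 lies within the daylight-saving period (16 March – 25 October), so Galoth is on daylight time, UTC−03:30.
14:00 Galoth + 3h30m = 17:30 UTC.
At the standard offset (UTC+13:00), 17:30 UTC + 13h = 06:30 Umvand Territory standard time (rolling into the next day, 25 October 2020).
The standard-time date in Umvand Territory, October 25, 2020, is outside the daylight-saving period (23 February – 27 September), so Umvand Territory is on standard time, UTC+13:00.
17:30 UTC + 13h = 06:30 Umvand Territory (rolling into the next day, 25 October 2020).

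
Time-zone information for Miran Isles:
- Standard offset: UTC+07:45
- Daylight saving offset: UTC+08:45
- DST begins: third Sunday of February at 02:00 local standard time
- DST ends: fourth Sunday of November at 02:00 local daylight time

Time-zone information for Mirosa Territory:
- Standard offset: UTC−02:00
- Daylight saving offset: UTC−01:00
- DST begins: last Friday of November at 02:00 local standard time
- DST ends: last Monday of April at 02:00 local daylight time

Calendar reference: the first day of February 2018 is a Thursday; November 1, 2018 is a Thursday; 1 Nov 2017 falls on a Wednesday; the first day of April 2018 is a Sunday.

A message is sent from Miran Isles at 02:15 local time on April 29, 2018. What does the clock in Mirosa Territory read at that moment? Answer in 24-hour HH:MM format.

16:30

1 February 2018 is a Thursday, so the first Sunday is February 4 and the third is February 18.
1 November 2018 is a Thursday, so the first Sunday is November 4 and the fourth is November 25.
Daylight saving runs 18 February – 25 November; April 29, 2018 is inside that window, so Miran Isles is at UTC+08:45.
02:15 Miran Isles − 8h45m = 17:30 UTC (rolling into the previous day, 28 April 2018).
1 November 2017 is a Wednesday, so Fridays fall on 3, 10, 17, 24; the last is November 24.
1 April 2018 is a Sunday, so Mondays fall on 2, 9, 16, 23, 30; the last is April 30.
At the standard offset (UTC−02:00), 17:30 UTC − 2h = 15:30 Mirosa Territory standard time.
Daylight saving runs 24 November 2017 – 30 April 2018; the standard-time date in Mirosa Territory, April 28, 2018, is inside that window, so Mirosa Territory is at UTC−01:00.
17:30 UTC − 1h = 16:30 Mirosa Territory.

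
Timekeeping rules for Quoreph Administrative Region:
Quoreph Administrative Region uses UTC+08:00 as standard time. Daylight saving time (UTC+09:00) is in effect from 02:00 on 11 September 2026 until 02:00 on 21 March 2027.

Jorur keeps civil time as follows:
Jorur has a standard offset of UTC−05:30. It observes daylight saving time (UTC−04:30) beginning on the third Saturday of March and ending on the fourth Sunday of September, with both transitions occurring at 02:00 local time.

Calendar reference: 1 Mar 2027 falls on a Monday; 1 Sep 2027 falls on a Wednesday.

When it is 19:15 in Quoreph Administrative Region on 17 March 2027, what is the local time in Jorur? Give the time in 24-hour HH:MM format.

17 March 2027 falls between 11 September 2026 and 21 March 2027, so daylight saving is in effect and Quoreph Administrative Region is at UTC+09:00.
19:15 Quoreph Administrative Region − 9h = 10:15 UTC.
1 March 2027 is a Monday, so the first Saturday is March 6 and the third is March 20.
1 September 2027 is a Wednesday, so the first Sunday is September 5 and the fourth is September 26.
At the standard offset (UTC−05:30), 10:15 UTC − 5h30m = 04:45 Jorur standard time.
The standard-time date in Jorur, 17 March 2027, does not fall between 20 March and 26 September, so daylight saving is not in effect and Jorur is at UTC−05:30.
10:15 UTC − 5h30m = 04:45 Jorur.

04:45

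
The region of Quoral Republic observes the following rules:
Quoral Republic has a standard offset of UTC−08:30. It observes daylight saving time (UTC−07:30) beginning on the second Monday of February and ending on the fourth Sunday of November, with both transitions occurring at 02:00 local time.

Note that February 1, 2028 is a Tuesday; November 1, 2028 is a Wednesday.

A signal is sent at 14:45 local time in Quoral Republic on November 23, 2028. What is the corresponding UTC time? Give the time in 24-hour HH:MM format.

22:15

1 February 2028 is a Tuesday, so the first Monday is February 7 and the second is February 14.
1 November 2028 is a Wednesday, so the first Sunday is November 5 and the fourth is November 26.
November 23, 2028 lies within the daylight-saving period (14 February – 26 November), so Quoral Republic is on daylight time, UTC−07:30.
14:45 local + 7h30m = 22:15 UTC.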